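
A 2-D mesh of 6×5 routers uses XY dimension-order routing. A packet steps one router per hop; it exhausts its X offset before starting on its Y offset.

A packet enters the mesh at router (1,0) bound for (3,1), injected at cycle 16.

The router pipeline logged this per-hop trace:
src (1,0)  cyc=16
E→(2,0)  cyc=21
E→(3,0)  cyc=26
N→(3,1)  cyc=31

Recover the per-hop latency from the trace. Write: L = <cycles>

cyc[1] − cyc[0] = 21 − 16 = 5.
Per-hop latency L = Δcyc = 5.

L = 5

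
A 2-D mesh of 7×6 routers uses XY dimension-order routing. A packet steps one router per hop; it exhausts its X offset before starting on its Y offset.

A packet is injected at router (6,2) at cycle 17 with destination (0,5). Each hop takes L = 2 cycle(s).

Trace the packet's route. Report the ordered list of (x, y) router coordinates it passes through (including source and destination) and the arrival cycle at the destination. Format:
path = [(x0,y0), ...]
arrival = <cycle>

path = [(6,2), (5,2), (4,2), (3,2), (2,2), (1,2), (0,2), (0,3), (0,4), (0,5)]
arrival = 35

#0 — 6,2 | c17
#1 — 5,2 | c19 | W
#2 — 4,2 | c21 | W
#3 — 3,2 | c23 | W
#4 — 2,2 | c25 | W
#5 — 1,2 | c27 | W
#6 — 0,2 | c29 | W
#7 — 0,3 | c31 | N
#8 — 0,4 | c33 | N
#9 — 0,5 | c35 | N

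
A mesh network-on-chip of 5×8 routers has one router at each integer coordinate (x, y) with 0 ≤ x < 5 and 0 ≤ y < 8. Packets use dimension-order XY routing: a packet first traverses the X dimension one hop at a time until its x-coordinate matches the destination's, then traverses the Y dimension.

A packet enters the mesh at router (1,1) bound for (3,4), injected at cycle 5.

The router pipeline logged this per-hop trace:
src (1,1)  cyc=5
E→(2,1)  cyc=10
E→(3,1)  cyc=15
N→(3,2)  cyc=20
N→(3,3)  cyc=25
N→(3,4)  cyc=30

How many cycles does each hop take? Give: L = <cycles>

Between hops 0 and 1 the cycle counter advances 10 − 5 = 5.
Per-hop latency L = Δcyc = 5.

L = 5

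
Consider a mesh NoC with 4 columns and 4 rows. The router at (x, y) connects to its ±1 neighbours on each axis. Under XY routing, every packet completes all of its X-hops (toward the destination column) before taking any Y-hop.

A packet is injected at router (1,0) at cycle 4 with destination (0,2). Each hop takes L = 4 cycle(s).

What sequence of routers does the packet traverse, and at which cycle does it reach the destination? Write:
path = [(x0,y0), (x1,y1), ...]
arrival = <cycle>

path = [(1,0), (0,0), (0,1), (0,2)]
arrival = 16

hop 0: (1,0) @ cyc 4
hop 1: (0,0) @ cyc 8  [W]
hop 2: (0,1) @ cyc 12  [N]
hop 3: (0,2) @ cyc 16  [N]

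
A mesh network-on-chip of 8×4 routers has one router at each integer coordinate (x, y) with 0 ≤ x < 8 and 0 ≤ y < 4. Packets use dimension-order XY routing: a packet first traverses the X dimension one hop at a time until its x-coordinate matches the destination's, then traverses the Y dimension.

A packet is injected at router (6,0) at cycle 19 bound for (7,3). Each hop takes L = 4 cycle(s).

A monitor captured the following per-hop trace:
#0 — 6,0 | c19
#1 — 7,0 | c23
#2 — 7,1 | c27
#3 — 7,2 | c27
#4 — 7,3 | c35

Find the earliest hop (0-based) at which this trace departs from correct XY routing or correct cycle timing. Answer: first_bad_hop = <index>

  1: Δx=+1 Δy=+0 Δt=4 [ok]
  2: Δx=+0 Δy=+1 Δt=4 [ok]
  3: Δx=+0 Δy=+1 Δt=0 [BAD: Δcyc=0≠L]

first_bad_hop = 3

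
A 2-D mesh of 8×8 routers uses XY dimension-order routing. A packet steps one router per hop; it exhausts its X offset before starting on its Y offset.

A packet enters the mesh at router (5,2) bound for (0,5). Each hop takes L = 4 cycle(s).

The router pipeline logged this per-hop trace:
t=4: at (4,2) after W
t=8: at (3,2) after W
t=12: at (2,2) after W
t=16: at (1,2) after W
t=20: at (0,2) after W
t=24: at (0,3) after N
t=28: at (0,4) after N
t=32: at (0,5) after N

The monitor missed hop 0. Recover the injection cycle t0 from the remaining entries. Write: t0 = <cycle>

t0 = 0

cyc[1] = 4 and cyc[k] = t0 + k·L for every k.
So t0 = 4 − 1·4 = 0.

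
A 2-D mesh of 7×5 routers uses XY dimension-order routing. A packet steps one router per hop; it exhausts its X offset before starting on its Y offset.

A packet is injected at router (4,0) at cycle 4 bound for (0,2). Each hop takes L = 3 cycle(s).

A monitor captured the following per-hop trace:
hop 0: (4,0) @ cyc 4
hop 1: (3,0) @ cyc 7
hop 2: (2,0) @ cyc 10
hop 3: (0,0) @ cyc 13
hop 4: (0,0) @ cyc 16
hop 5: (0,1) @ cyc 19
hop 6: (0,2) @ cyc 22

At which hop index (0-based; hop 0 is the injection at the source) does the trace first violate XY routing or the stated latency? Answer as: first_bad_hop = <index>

first_bad_hop = 3

hop 1: step (-1,+0), +3 cyc — ok
hop 2: step (-1,+0), +3 cyc — ok
hop 3: step (-2,+0), +3 cyc — BAD: non-unit step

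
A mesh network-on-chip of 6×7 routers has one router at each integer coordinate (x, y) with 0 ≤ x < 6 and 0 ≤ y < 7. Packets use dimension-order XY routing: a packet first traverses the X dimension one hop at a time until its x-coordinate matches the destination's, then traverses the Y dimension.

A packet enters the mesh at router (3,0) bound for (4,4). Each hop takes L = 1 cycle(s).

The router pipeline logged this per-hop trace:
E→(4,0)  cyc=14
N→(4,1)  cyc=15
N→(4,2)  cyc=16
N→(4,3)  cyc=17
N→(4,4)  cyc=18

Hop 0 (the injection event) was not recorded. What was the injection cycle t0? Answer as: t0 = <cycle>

At hop 1 the cycle is 14; in general cyc_k = t0 + kL.
So t0 = 14 − 1·1 = 13.

t0 = 13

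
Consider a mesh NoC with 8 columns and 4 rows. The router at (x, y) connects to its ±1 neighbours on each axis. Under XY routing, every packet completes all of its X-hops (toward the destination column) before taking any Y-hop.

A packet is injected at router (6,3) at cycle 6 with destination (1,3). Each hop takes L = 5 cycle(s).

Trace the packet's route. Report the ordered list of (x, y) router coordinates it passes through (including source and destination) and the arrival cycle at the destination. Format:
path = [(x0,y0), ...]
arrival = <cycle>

[0] x=6 y=3 t=6
[1] x=5 y=3 t=11 →W
[2] x=4 y=3 t=16 →W
[3] x=3 y=3 t=21 →W
[4] x=2 y=3 t=26 →W
[5] x=1 y=3 t=31 →W

path = [(6,3), (5,3), (4,3), (3,3), (2,3), (1,3)]
arrival = 31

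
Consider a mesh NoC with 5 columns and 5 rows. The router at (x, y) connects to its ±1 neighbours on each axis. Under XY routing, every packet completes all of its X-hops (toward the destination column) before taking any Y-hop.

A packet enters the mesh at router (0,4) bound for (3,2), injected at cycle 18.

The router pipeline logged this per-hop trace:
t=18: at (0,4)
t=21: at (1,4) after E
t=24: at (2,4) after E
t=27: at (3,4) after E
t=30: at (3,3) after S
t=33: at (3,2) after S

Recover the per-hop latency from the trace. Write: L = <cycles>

Between hops 0 and 1 the cycle counter advances 21 − 18 = 3.
Each hop adds L, hence L = 3.

L = 3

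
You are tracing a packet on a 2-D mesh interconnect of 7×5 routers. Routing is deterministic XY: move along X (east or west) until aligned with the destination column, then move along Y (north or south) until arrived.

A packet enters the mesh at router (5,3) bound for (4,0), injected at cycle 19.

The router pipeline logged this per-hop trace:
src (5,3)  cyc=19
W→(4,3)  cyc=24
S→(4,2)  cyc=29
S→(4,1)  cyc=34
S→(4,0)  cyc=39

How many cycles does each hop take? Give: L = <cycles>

L = 5

Between hops 0 and 1 the cycle counter advances 24 − 19 = 5.
Each hop adds L, hence L = 5.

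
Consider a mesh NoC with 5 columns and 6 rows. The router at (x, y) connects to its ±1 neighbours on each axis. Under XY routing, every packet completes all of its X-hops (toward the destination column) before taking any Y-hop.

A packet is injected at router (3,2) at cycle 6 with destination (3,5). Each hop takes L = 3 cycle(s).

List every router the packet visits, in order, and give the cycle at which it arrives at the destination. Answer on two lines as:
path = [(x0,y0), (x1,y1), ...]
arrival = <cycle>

path = [(3,2), (3,3), (3,4), (3,5)]
arrival = 15

src (3,2)  cyc=6
N→(3,3)  cyc=9
N→(3,4)  cyc=12
N→(3,5)  cyc=15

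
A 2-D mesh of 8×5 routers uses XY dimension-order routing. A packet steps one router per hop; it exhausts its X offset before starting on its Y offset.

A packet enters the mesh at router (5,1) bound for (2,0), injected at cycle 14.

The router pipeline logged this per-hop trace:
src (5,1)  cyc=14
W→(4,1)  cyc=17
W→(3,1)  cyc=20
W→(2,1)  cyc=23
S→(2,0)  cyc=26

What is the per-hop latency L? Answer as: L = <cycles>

From hop 0 (14) to hop 1 (17): +3 cycles.
One hop costs L cycles, so L = 3.

L = 3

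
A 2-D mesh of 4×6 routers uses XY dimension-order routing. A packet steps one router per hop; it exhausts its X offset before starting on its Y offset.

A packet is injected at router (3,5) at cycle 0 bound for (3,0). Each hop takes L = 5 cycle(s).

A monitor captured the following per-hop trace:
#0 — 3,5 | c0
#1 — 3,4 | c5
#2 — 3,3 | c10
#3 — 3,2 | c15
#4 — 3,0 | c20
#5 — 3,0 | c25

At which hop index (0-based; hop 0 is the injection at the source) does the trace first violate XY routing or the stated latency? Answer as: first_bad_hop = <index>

[1] (+0,-1) / 5c ⇒ ok
[2] (+0,-1) / 5c ⇒ ok
[3] (+0,-1) / 5c ⇒ ok
[4] (+0,-2) / 5c ⇒ BAD: non-unit step

first_bad_hop = 4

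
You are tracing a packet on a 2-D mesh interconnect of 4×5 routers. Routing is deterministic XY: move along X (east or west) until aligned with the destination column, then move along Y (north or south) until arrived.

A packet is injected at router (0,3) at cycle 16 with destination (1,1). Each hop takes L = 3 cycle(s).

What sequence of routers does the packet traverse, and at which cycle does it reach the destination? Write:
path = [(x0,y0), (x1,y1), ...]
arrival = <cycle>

path = [(0,3), (1,3), (1,2), (1,1)]
arrival = 25

t=16: at (0,3)
t=19: at (1,3) after E
t=22: at (1,2) after S
t=25: at (1,1) after S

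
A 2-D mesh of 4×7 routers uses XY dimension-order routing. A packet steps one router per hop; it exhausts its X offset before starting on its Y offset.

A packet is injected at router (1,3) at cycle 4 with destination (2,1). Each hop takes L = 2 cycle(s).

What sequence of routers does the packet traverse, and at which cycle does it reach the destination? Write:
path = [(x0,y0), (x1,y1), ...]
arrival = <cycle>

src (1,3)  cyc=4
E→(2,3)  cyc=6
S→(2,2)  cyc=8
S→(2,1)  cyc=10

path = [(1,3), (2,3), (2,2), (2,1)]
arrival = 10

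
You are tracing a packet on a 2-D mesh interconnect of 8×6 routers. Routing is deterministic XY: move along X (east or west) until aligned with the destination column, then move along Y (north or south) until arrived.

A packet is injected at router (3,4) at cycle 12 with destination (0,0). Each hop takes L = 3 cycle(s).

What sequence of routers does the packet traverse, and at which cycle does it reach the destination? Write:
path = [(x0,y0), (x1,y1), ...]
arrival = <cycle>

path = [(3,4), (2,4), (1,4), (0,4), (0,3), (0,2), (0,1), (0,0)]
arrival = 33

#0 — 3,4 | c12
#1 — 2,4 | c15 | W
#2 — 1,4 | c18 | W
#3 — 0,4 | c21 | W
#4 — 0,3 | c24 | S
#5 — 0,2 | c27 | S
#6 — 0,1 | c30 | S
#7 — 0,0 | c33 | S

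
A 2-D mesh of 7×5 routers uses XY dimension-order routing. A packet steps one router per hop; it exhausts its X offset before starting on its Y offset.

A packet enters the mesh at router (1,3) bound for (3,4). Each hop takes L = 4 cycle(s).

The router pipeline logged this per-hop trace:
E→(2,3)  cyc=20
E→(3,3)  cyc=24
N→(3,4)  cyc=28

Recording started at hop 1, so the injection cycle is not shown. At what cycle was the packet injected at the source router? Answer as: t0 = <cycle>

t0 = 16

The first recorded entry is hop 1 at cycle 20.
t0 = cyc[1] − L = 20 − 4 = 16.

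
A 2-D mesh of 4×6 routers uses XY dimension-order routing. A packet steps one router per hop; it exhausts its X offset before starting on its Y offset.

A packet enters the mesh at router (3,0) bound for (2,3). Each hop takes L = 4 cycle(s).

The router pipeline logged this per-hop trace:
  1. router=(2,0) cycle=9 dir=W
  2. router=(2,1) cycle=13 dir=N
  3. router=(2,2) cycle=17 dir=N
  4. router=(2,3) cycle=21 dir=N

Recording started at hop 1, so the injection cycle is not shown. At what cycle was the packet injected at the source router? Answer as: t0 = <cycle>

t0 = 5

Hop 1 reached at cycle 9; hop k is at t0 + k·L.
Subtract one hop: t0 = 9 − 4 = 5.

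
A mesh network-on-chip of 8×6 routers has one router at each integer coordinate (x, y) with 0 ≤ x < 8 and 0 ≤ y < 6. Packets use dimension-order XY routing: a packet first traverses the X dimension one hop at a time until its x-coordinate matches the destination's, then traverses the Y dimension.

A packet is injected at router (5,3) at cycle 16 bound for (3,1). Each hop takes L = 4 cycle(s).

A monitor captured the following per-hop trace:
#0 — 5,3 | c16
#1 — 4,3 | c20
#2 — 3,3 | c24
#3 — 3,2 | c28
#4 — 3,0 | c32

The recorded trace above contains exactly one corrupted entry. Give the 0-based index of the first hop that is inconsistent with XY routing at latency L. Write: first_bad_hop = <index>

first_bad_hop = 4

  1: Δx=-1 Δy=+0 Δt=4 [ok]
  2: Δx=-1 Δy=+0 Δt=4 [ok]
  3: Δx=+0 Δy=-1 Δt=4 [ok]
  4: Δx=+0 Δy=-2 Δt=4 [BAD: non-unit step]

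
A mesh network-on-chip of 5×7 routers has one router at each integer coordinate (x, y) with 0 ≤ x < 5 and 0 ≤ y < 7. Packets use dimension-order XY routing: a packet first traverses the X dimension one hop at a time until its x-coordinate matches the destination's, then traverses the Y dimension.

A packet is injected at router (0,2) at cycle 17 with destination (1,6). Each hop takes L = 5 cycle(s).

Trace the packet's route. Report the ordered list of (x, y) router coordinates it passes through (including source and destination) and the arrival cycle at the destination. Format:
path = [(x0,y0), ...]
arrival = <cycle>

path = [(0,2), (1,2), (1,3), (1,4), (1,5), (1,6)]
arrival = 42

src (0,2)  cyc=17
E→(1,2)  cyc=22
N→(1,3)  cyc=27
N→(1,4)  cyc=32
N→(1,5)  cyc=37
N→(1,6)  cyc=42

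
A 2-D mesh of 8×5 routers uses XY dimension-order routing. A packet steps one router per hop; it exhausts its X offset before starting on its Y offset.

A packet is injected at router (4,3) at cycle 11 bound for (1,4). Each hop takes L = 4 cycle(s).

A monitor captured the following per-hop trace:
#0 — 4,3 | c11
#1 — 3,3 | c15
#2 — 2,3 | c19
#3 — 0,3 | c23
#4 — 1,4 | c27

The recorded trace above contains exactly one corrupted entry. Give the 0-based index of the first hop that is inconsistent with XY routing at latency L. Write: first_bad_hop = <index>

hop 1: step (-1,+0), +4 cyc — ok
hop 2: step (-1,+0), +4 cyc — ok
hop 3: step (-2,+0), +4 cyc — BAD: non-unit step

first_bad_hop = 3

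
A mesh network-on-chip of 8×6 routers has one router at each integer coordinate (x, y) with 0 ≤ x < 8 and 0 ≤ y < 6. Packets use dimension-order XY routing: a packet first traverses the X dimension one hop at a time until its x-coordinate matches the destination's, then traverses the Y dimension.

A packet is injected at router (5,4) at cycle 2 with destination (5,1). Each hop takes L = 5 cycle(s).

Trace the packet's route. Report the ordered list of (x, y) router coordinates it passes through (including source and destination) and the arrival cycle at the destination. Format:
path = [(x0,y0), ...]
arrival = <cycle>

src (5,4)  cyc=2
S→(5,3)  cyc=7
S→(5,2)  cyc=12
S→(5,1)  cyc=17

path = [(5,4), (5,3), (5,2), (5,1)]
arrival = 17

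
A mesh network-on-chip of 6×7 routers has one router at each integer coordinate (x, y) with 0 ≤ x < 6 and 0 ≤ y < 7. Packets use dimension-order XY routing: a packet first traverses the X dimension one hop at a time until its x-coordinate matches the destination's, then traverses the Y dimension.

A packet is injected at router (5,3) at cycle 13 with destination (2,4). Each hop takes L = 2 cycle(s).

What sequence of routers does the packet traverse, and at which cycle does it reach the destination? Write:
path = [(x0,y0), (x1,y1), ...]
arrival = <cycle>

path = [(5,3), (4,3), (3,3), (2,3), (2,4)]
arrival = 21

hop 0: (5,3) @ cyc 13
hop 1: (4,3) @ cyc 15  [W]
hop 2: (3,3) @ cyc 17  [W]
hop 3: (2,3) @ cyc 19  [W]
hop 4: (2,4) @ cyc 21  [N]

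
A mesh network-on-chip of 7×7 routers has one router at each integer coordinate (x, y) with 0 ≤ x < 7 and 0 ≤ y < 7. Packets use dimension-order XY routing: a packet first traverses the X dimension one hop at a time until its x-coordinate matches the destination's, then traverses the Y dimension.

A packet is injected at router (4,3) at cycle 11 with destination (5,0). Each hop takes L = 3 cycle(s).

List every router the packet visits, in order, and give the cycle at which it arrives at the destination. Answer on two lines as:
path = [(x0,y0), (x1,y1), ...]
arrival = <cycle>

path = [(4,3), (5,3), (5,2), (5,1), (5,0)]
arrival = 23

#0 — 4,3 | c11
#1 — 5,3 | c14 | E
#2 — 5,2 | c17 | S
#3 — 5,1 | c20 | S
#4 — 5,0 | c23 | S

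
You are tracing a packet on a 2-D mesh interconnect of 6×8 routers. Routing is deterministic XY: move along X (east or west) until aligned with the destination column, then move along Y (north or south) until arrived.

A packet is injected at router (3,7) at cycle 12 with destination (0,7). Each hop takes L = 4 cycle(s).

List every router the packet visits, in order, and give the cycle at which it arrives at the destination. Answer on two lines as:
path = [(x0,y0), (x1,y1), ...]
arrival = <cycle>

path = [(3,7), (2,7), (1,7), (0,7)]
arrival = 24

src (3,7)  cyc=12
W→(2,7)  cyc=16
W→(1,7)  cyc=20
W→(0,7)  cyc=24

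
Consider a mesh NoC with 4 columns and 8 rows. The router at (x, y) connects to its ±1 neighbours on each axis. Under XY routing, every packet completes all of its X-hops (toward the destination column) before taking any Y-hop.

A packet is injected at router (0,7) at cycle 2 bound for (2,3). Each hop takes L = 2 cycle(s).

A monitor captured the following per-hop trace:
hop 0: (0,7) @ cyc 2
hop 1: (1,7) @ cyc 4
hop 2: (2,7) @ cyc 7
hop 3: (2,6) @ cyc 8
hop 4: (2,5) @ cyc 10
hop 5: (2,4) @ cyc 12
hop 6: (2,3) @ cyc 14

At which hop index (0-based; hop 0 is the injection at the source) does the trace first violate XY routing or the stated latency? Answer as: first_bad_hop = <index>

check 1→ d=(1,0) cyc+2: ok
check 2→ d=(1,0) cyc+3: BAD: Δcyc=3≠L

first_bad_hop = 2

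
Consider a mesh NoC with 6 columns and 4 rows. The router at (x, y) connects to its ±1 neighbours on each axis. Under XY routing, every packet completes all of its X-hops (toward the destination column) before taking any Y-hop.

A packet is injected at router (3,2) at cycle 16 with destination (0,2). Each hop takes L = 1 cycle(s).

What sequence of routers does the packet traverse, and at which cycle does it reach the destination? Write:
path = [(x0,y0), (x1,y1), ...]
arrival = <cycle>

  0. router=(3,2) cycle=16 (inject)
  1. router=(2,2) cycle=17 dir=W
  2. router=(1,2) cycle=18 dir=W
  3. router=(0,2) cycle=19 dir=W

path = [(3,2), (2,2), (1,2), (0,2)]
arrival = 19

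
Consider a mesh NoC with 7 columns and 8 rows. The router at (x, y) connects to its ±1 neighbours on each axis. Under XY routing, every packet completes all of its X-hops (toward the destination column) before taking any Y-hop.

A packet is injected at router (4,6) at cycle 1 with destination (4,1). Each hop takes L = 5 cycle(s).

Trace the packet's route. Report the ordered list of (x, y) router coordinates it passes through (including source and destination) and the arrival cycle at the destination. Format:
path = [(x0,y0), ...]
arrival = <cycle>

hop 0: (4,6) @ cyc 1
hop 1: (4,5) @ cyc 6  [S]
hop 2: (4,4) @ cyc 11  [S]
hop 3: (4,3) @ cyc 16  [S]
hop 4: (4,2) @ cyc 21  [S]
hop 5: (4,1) @ cyc 26  [S]

path = [(4,6), (4,5), (4,4), (4,3), (4,2), (4,1)]
arrival = 26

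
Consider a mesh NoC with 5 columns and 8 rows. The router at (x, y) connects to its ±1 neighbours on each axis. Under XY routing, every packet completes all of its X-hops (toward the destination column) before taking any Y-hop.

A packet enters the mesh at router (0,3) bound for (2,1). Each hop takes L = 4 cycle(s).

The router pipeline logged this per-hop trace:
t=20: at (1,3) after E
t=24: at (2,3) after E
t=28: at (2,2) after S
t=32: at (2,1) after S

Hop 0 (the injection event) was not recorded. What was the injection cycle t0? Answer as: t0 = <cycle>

t0 = 16

Hop 1 reached at cycle 20; hop k is at t0 + k·L.
Subtract one hop: t0 = 20 − 4 = 16.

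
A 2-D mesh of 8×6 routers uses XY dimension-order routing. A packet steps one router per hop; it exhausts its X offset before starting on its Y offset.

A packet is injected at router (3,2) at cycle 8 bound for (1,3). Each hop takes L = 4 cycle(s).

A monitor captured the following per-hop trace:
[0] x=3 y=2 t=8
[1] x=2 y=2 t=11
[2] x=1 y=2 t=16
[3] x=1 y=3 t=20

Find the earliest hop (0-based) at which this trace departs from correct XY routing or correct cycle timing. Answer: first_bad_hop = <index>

first_bad_hop = 1

[1] (-1,+0) / 3c ⇒ BAD: Δcyc=3≠L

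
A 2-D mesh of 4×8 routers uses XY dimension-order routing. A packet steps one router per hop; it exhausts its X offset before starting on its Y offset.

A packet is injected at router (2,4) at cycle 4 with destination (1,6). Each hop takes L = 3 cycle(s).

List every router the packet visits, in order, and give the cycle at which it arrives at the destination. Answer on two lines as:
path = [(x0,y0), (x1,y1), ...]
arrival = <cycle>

path = [(2,4), (1,4), (1,5), (1,6)]
arrival = 13

  0. router=(2,4) cycle=4 (inject)
  1. router=(1,4) cycle=7 dir=W
  2. router=(1,5) cycle=10 dir=N
  3. router=(1,6) cycle=13 dir=N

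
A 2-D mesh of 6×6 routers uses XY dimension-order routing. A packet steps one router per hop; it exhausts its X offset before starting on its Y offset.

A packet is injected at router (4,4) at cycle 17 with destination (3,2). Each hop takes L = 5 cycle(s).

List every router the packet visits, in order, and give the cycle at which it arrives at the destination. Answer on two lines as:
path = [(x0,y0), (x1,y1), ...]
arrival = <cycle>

src (4,4)  cyc=17
W→(3,4)  cyc=22
S→(3,3)  cyc=27
S→(3,2)  cyc=32

path = [(4,4), (3,4), (3,3), (3,2)]
arrival = 32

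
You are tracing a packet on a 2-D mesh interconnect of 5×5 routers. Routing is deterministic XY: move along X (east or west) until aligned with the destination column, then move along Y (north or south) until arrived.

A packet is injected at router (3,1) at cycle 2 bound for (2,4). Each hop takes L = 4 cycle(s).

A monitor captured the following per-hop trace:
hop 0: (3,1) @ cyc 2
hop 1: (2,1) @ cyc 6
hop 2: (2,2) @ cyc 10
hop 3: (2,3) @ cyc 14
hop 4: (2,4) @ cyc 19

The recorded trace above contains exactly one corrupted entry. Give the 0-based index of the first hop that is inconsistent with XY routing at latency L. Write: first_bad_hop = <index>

[1] (-1,+0) / 4c ⇒ ok
[2] (+0,+1) / 4c ⇒ ok
[3] (+0,+1) / 4c ⇒ ok
[4] (+0,+1) / 5c ⇒ BAD: Δcyc=5≠L

first_bad_hop = 4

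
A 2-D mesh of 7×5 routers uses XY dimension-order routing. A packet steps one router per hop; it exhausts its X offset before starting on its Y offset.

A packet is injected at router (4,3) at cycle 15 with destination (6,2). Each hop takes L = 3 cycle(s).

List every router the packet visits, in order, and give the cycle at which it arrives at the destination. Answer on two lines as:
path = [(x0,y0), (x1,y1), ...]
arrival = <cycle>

path = [(4,3), (5,3), (6,3), (6,2)]
arrival = 24

#0 — 4,3 | c15
#1 — 5,3 | c18 | E
#2 — 6,3 | c21 | E
#3 — 6,2 | c24 | S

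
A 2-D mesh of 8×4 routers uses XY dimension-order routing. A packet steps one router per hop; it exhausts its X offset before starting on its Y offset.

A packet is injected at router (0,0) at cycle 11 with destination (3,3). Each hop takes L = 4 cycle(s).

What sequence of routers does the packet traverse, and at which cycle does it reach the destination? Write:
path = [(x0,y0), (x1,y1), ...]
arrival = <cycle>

path = [(0,0), (1,0), (2,0), (3,0), (3,1), (3,2), (3,3)]
arrival = 35

src (0,0)  cyc=11
E→(1,0)  cyc=15
E→(2,0)  cyc=19
E→(3,0)  cyc=23
N→(3,1)  cyc=27
N→(3,2)  cyc=31
N→(3,3)  cyc=35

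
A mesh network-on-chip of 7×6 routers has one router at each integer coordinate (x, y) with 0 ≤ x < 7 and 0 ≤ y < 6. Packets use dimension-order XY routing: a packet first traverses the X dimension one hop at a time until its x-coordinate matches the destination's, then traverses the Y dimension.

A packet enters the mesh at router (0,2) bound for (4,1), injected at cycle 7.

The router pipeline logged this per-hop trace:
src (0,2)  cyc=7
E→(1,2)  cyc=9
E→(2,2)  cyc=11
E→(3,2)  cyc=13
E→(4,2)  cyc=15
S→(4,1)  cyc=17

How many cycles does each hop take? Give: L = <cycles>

Between hops 0 and 1 the cycle counter advances 9 − 7 = 2.
That increment is L by definition: L = 2.

L = 2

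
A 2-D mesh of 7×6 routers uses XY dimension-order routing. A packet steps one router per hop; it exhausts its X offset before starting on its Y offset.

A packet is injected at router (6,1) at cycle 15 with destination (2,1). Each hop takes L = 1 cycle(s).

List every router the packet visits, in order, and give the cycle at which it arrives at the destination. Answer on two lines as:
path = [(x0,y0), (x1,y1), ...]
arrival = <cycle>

path = [(6,1), (5,1), (4,1), (3,1), (2,1)]
arrival = 19

hop 0: (6,1) @ cyc 15
hop 1: (5,1) @ cyc 16  [W]
hop 2: (4,1) @ cyc 17  [W]
hop 3: (3,1) @ cyc 18  [W]
hop 4: (2,1) @ cyc 19  [W]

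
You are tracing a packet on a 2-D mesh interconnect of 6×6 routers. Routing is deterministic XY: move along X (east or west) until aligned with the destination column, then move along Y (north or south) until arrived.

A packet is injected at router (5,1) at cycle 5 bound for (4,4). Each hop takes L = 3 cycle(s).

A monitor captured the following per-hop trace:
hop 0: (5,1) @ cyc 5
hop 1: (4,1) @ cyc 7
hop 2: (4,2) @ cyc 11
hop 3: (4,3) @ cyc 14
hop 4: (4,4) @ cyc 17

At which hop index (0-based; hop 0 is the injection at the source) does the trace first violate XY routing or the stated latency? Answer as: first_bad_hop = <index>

  1: Δx=-1 Δy=+0 Δt=2 [BAD: Δcyc=2≠L]

first_bad_hop = 1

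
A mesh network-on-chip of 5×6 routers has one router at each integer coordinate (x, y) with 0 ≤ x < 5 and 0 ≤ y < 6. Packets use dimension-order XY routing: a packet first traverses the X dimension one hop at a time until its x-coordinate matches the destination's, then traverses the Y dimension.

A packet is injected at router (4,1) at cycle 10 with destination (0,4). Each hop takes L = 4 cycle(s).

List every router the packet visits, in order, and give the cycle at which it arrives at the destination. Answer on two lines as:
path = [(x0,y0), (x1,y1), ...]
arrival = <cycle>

#0 — 4,1 | c10
#1 — 3,1 | c14 | W
#2 — 2,1 | c18 | W
#3 — 1,1 | c22 | W
#4 — 0,1 | c26 | W
#5 — 0,2 | c30 | N
#6 — 0,3 | c34 | N
#7 — 0,4 | c38 | N

path = [(4,1), (3,1), (2,1), (1,1), (0,1), (0,2), (0,3), (0,4)]
arrival = 38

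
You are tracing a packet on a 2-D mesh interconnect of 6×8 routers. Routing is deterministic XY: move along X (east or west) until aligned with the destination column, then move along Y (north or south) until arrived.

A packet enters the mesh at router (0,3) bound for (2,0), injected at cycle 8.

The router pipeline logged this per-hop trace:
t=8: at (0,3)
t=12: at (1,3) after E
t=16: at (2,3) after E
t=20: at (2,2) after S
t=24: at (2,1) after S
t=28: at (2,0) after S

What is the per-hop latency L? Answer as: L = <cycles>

L = 4

Δcyc across hop 0→1: 12 − 8 = 4.
Each hop adds L, hence L = 4.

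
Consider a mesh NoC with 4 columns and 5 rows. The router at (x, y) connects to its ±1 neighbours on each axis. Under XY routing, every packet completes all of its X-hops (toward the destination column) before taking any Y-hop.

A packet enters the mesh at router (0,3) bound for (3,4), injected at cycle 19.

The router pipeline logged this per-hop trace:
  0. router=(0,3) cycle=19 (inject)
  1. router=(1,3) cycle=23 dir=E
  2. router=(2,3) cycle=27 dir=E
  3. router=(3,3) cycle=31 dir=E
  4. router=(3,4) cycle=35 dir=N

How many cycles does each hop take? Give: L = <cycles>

From hop 0 (19) to hop 1 (23): +4 cycles.
That increment is L by definition: L = 4.

L = 4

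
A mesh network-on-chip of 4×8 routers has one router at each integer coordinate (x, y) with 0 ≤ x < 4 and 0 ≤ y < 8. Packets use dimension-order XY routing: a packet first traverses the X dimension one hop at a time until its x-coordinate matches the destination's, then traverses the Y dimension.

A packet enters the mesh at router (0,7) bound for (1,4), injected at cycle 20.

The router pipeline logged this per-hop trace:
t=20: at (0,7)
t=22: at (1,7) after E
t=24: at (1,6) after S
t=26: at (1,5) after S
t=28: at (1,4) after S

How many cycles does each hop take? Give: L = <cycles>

L = 2

From hop 0 (20) to hop 1 (22): +2 cycles.
Per-hop latency L = Δcyc = 2.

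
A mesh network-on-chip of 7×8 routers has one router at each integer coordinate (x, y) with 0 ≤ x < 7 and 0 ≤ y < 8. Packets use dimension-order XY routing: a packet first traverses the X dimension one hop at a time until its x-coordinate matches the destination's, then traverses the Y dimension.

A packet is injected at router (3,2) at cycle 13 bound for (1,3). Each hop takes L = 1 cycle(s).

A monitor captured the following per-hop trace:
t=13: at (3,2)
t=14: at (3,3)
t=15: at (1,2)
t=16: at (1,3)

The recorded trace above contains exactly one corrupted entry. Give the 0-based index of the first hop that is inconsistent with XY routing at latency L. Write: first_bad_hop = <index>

first_bad_hop = 1

  1: Δx=+0 Δy=+1 Δt=1 [BAD: Y-move but x=3≠1]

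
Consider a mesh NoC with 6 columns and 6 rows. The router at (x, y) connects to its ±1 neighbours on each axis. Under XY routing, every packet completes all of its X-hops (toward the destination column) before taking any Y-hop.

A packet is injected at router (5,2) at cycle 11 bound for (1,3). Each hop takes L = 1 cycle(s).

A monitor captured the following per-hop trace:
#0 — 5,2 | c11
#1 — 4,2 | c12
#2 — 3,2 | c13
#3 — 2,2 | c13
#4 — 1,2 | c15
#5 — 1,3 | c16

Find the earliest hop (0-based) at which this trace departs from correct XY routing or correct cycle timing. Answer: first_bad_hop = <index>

  1: Δx=-1 Δy=+0 Δt=1 [ok]
  2: Δx=-1 Δy=+0 Δt=1 [ok]
  3: Δx=-1 Δy=+0 Δt=0 [BAD: Δcyc=0≠L]

first_bad_hop = 3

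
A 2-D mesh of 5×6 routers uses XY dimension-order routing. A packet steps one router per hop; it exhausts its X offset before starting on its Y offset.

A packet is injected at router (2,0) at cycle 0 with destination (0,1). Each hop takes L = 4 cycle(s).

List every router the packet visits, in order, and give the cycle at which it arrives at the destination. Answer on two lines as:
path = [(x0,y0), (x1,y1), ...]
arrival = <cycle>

[0] x=2 y=0 t=0
[1] x=1 y=0 t=4 →W
[2] x=0 y=0 t=8 →W
[3] x=0 y=1 t=12 →N

path = [(2,0), (1,0), (0,0), (0,1)]
arrival = 12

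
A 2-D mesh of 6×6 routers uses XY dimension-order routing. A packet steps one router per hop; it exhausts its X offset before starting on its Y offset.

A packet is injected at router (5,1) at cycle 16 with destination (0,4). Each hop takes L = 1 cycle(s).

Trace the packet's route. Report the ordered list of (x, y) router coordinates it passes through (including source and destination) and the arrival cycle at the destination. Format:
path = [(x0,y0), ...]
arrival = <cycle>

path = [(5,1), (4,1), (3,1), (2,1), (1,1), (0,1), (0,2), (0,3), (0,4)]
arrival = 24

t=16: at (5,1)
t=17: at (4,1) after W
t=18: at (3,1) after W
t=19: at (2,1) after W
t=20: at (1,1) after W
t=21: at (0,1) after W
t=22: at (0,2) after N
t=23: at (0,3) after N
t=24: at (0,4) after N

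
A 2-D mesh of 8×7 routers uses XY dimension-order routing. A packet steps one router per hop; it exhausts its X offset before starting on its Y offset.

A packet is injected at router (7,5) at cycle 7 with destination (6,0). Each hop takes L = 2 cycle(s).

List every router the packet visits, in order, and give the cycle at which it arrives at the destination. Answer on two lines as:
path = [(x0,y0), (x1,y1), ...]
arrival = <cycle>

path = [(7,5), (6,5), (6,4), (6,3), (6,2), (6,1), (6,0)]
arrival = 19

[0] x=7 y=5 t=7
[1] x=6 y=5 t=9 →W
[2] x=6 y=4 t=11 →S
[3] x=6 y=3 t=13 →S
[4] x=6 y=2 t=15 →S
[5] x=6 y=1 t=17 →S
[6] x=6 y=0 t=19 →S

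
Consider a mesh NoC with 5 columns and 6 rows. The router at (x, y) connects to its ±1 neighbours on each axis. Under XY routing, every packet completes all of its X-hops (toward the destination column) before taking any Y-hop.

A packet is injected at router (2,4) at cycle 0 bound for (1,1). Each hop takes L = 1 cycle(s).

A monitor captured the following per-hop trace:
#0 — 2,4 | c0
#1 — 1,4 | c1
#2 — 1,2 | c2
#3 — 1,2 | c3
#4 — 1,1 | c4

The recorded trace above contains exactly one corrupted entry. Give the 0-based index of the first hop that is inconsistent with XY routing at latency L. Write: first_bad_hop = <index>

  1: Δx=-1 Δy=+0 Δt=1 [ok]
  2: Δx=+0 Δy=-2 Δt=1 [BAD: non-unit step]

first_bad_hop = 2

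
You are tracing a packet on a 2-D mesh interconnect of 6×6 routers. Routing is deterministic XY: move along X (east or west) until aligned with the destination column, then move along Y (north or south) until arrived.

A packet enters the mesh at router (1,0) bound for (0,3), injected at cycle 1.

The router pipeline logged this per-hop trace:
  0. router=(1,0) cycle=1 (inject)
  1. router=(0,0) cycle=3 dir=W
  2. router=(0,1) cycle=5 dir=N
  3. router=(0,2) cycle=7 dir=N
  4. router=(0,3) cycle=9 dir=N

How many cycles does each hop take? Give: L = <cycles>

Between hops 0 and 1 the cycle counter advances 3 − 1 = 2.
That increment is L by definition: L = 2.

L = 2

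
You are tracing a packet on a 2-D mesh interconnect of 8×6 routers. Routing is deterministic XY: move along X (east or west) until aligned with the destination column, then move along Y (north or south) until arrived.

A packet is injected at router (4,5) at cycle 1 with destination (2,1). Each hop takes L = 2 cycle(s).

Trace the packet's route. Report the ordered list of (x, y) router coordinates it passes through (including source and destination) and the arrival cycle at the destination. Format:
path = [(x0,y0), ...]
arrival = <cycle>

  0. router=(4,5) cycle=1 (inject)
  1. router=(3,5) cycle=3 dir=W
  2. router=(2,5) cycle=5 dir=W
  3. router=(2,4) cycle=7 dir=S
  4. router=(2,3) cycle=9 dir=S
  5. router=(2,2) cycle=11 dir=S
  6. router=(2,1) cycle=13 dir=S

path = [(4,5), (3,5), (2,5), (2,4), (2,3), (2,2), (2,1)]
arrival = 13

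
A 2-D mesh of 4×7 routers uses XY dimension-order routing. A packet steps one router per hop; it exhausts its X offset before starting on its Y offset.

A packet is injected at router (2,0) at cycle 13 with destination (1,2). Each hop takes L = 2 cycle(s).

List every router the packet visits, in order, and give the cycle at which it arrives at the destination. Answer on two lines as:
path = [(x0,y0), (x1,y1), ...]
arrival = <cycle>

t=13: at (2,0)
t=15: at (1,0) after W
t=17: at (1,1) after N
t=19: at (1,2) after N

path = [(2,0), (1,0), (1,1), (1,2)]
arrival = 19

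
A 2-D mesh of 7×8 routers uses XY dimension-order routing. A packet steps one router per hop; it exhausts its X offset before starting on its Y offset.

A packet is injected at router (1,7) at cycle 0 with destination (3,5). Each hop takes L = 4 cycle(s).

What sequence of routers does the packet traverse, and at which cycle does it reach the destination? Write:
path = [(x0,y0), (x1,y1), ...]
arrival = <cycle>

path = [(1,7), (2,7), (3,7), (3,6), (3,5)]
arrival = 16

src (1,7)  cyc=0
E→(2,7)  cyc=4
E→(3,7)  cyc=8
S→(3,6)  cyc=12
S→(3,5)  cyc=16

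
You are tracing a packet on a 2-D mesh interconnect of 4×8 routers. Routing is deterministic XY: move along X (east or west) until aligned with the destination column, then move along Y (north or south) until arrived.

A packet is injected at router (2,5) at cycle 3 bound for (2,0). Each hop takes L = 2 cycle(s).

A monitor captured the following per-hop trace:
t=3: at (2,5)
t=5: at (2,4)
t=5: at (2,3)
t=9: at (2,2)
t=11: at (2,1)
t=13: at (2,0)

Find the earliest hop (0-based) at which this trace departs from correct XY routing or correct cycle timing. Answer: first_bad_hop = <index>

first_bad_hop = 2

[1] (+0,-1) / 2c ⇒ ok
[2] (+0,-1) / 0c ⇒ BAD: Δcyc=0≠L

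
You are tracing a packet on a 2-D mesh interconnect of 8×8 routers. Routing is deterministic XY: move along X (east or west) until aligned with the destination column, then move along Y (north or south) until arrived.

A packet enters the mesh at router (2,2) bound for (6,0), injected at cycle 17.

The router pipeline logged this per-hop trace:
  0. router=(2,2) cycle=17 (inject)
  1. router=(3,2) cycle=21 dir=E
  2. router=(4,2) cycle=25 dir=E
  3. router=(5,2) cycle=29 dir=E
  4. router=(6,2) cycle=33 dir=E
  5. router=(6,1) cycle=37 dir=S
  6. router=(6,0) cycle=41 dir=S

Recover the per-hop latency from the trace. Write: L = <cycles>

L = 4

Between hops 0 and 1 the cycle counter advances 21 − 17 = 4.
Each hop adds L, hence L = 4.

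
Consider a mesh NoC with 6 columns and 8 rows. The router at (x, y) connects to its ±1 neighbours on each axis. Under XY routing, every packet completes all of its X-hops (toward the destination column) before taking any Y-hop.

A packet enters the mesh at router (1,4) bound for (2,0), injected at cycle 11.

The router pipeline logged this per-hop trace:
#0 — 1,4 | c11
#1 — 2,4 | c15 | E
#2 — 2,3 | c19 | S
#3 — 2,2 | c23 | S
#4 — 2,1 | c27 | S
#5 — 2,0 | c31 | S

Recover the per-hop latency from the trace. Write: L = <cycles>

cyc[1] − cyc[0] = 15 − 11 = 4.
Each hop adds L, hence L = 4.

L = 4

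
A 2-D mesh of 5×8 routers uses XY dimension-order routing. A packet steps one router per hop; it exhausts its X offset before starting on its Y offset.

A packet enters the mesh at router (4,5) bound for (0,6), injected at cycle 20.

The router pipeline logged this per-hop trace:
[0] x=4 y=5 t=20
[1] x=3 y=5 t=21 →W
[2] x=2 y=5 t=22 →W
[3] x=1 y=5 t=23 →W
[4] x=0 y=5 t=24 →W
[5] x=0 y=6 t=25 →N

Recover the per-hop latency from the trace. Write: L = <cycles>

L = 1

From hop 0 (20) to hop 1 (21): +1 cycles.
That increment is L by definition: L = 1.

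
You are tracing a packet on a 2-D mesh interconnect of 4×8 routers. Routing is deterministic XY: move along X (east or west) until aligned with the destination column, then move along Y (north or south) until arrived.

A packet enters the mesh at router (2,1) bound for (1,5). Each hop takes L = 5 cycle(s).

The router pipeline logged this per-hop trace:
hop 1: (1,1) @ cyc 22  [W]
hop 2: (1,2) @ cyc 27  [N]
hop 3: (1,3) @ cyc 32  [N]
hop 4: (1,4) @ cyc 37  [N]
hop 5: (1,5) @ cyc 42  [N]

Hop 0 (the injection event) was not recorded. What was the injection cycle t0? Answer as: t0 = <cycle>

t0 = 17

Hop 1 reached at cycle 22; hop k is at t0 + k·L.
Subtract one hop: t0 = 22 − 5 = 17.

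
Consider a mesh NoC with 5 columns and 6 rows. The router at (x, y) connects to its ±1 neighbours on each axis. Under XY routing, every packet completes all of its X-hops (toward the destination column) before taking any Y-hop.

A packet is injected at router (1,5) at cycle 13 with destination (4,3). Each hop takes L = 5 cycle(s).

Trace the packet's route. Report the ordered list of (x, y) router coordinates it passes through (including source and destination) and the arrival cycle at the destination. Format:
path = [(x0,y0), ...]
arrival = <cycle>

src (1,5)  cyc=13
E→(2,5)  cyc=18
E→(3,5)  cyc=23
E→(4,5)  cyc=28
S→(4,4)  cyc=33
S→(4,3)  cyc=38

path = [(1,5), (2,5), (3,5), (4,5), (4,4), (4,3)]
arrival = 38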